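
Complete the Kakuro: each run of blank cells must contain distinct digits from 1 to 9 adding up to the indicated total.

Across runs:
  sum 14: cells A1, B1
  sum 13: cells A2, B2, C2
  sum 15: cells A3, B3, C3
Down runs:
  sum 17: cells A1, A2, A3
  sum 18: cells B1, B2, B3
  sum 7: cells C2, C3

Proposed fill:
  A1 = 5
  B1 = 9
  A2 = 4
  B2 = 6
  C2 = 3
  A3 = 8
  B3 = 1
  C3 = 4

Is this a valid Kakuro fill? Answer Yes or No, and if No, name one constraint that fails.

No — the down run B1–B3 sums to 16, not 18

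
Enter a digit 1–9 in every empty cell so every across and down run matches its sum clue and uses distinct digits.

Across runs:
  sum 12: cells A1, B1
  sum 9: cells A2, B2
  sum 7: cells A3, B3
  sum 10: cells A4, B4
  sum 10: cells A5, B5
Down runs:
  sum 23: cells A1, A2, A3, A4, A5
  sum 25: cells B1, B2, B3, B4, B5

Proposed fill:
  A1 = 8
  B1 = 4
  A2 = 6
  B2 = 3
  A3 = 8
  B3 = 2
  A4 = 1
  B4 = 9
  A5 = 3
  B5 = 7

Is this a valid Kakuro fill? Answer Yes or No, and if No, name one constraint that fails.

No — the down run A1–A5 sums to 26, not 23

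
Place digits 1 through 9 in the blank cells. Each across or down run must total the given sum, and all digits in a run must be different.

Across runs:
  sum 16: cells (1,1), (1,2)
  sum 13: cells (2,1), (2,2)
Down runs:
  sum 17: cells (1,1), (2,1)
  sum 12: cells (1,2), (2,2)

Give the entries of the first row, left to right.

9 7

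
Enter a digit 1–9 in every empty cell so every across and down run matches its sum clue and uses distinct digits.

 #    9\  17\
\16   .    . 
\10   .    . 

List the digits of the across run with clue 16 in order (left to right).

7 9

16 in 2 cells must be {7,9}; 17 in 2 cells must be {8,9}.
The 16 across and the 9 down share only 7, so R1C1 = 7.
R1C2 = 16 − 7 = 9 completes the 16 across.
R2C1 = 9 − 7 = 2 completes the 9 down.
R2C2 = 10 − 2 = 8 completes the 10 across.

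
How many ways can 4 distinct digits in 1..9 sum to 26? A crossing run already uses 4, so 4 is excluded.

4 distinct digits from 1–9 sum between 10 and 30.
Dropping sets that contain 4.
Enumerating: {2,7,8,9}, {3,6,8,9}, {5,6,7,8}.

3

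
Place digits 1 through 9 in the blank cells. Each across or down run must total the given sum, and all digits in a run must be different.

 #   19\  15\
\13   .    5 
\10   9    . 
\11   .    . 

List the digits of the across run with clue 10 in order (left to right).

9, 1

R1C1 = 13 − 5 = 8 completes the 13 across.
R2C2 = 10 − 9 = 1 completes the 10 across.
R3C1 = 19 − 17 = 2 completes the 19 down.
R3C2 = 11 − 2 = 9 completes the 11 across.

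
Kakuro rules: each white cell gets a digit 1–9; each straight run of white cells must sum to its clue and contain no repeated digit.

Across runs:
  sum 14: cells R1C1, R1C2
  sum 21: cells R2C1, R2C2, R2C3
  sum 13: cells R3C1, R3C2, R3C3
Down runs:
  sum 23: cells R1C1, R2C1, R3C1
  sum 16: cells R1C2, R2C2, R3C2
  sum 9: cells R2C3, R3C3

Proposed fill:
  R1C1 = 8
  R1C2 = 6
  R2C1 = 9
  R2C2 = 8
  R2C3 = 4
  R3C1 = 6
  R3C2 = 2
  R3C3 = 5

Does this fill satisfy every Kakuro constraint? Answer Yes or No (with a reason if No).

Across: 8+6=14; 9+8+4=21; 6+2+5=13. Down: 8+9+6=23; 6+8+2=16; 4+5=9. No digit repeats within any run.

Yes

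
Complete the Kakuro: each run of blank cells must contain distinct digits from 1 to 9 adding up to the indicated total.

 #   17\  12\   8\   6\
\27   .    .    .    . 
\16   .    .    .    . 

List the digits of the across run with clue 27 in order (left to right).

17 in 2 cells must be {8,9}.
Nothing is forced directly, so branch on R1C4, whose candidates are 4 or 5. If R1C4 = 4: that forces R1C3 = 6, R2C3 = 2, after which R2C4 would have to be in {1,3,4,5,6,7,8,9} for the 16 across but in {2} for the 6 down — contradiction. So R1C4 = 5.
Given what's placed, R1C1 must be 9 to fit the 27 across and 17 down.
R1C2 = 7: the only remaining digit allowed by both the 27 across and the 12 down.
R1C3 = 27 − 21 = 6 completes the 27 across.

9, 7, 6, 5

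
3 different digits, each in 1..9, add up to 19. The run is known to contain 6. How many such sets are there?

3 distinct digits from 1–9 sum between 6 and 24.
Keeping only sets containing 6.
Enumerating: {4,6,9}, {5,6,8}.

2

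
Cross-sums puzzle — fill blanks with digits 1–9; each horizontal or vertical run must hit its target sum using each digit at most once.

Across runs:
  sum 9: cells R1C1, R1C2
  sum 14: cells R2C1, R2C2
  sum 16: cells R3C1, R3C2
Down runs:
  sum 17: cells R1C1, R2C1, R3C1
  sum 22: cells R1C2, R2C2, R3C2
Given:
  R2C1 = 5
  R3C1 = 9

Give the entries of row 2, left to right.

16 in 2 cells must be {7,9}.
R1C1 = 17 − 14 = 3 completes the 17 down.
R1C2 = 9 − 3 = 6 completes the 9 across.
R2C2 = 14 − 5 = 9 completes the 14 across.
R3C2 = 16 − 9 = 7 completes the 16 across.

5, 9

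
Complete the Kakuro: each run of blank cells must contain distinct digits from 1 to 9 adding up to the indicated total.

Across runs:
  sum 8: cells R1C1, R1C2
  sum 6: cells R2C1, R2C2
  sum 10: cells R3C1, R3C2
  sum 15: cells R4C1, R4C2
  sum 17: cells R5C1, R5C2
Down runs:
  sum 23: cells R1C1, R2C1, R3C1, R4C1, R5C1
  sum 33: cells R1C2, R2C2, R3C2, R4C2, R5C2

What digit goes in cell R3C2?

17 in 2 cells must be {8,9}.
Nothing is forced directly, so branch on R2C2, whose candidates are 4 or 5. If R2C2 = 5: that forces R1C2 = 7, R2C1 = 1, after which R1C1 would have to be in {1} for the 8 across but in {2,3,4,5,6,7,8,9} for the 23 down — contradiction. So R2C2 = 4.
R2C1 = 6 − 4 = 2 completes the 6 across.
Nothing is forced directly, so branch on R3C2, whose candidates are 7 or 8 or 9. If R3C2 = 7: that forces R1C2 = 5, R3C1 = 3, after which R1C1 would have to be in {3} for the 8 across but in {1,4,5,6,7,8,9} for the 23 down — contradiction. If R3C2 = 8: then R3C1 would have to be in {2} for the 10 across but in {1,3,4,5,6,7,8,9} for the 23 down — contradiction. So R3C2 = 9.

9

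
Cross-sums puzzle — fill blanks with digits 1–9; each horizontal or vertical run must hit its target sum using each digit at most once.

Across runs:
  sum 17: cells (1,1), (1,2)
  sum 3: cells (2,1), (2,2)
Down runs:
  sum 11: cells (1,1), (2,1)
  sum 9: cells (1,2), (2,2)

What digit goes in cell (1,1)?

9

17 in 2 cells must be {8,9}; 3 in 2 cells must be {1,2}.
The 17 across and the 9 down share only 8, so (1,2) = 8.
The 3 across and the 11 down share only 2, so (2,1) = 2.
(2,2) = 3 − 2 = 1 completes the 3 across.
(1,1) = 17 − 8 = 9 completes the 17 across.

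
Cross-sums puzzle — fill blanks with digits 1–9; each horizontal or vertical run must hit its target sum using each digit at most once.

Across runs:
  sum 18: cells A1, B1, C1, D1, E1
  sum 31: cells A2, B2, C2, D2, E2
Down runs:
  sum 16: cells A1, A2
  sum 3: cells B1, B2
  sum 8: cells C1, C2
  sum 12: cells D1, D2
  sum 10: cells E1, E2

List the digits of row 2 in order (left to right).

9 2 5 7 8

16 in 2 cells must be {7,9}; 3 in 2 cells must be {1,2}.
Only 7 fits A1 under both its across sum 18 and down sum 16.
A2 = 16 − 7 = 9 completes the 16 down.
Nothing is forced directly, so branch on D1, whose candidates are 3 or 5. If D1 = 3: then D2 would have to be in {1,2,3,4,5,6,7,8} for the 31 across but in {9} for the 12 down — contradiction. So D1 = 5.
D2 = 12 − 5 = 7 completes the 12 down.
No cell is forced outright now. B1 can only be 1 or 2 (the digits allowed by both its 18 across and its 3 down). If B1 = 2: that forces B2 = 1, C2 = 6, E2 = 8, after which C1 would have to be in {1,3} for the 18 across but in {2} for the 8 down — contradiction. So B1 = 1.
B2 = 3 − 1 = 2 completes the 3 down.
Given what's placed, C2 must be 5 to fit the 31 across and 8 down.
E2 = 31 − 23 = 8 completes the 31 across.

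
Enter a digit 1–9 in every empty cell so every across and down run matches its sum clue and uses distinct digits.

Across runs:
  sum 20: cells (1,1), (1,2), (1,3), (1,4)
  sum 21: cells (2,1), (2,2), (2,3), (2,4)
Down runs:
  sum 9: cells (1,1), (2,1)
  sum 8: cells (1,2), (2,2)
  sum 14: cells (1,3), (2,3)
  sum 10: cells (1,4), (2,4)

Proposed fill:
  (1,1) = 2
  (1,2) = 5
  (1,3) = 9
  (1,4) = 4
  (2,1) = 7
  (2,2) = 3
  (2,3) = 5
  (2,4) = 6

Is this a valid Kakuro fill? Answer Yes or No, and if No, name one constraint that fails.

Yes

Across: 2+5+9+4=20; 7+3+5+6=21. Down: 2+7=9; 5+3=8; 9+5=14; 4+6=10. No digit repeats within any run.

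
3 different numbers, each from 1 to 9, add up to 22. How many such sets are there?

2

3 distinct digits from 1–9 sum between 6 and 24.
Enumerating: {5,8,9}, {6,7,9}.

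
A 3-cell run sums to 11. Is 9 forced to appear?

Counterexample: {1,2,8} sums to 11 without using 9.

No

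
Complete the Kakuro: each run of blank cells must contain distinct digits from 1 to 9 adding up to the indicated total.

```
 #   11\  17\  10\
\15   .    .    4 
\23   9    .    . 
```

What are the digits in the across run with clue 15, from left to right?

23 in 3 cells must be {6,8,9}; 17 in 2 cells must be {8,9}.
R1C1 = 11 − 9 = 2 completes the 11 down.
R1C2 = 15 − 6 = 9 completes the 15 across.
R2C2 = 17 − 9 = 8 completes the 17 down.
R2C3 = 23 − 17 = 6 completes the 23 across.

2 9 4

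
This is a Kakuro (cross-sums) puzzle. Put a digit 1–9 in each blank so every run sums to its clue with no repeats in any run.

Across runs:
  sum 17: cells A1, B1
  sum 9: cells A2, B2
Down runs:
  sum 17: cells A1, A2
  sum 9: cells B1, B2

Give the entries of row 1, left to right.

17 in 2 cells must be {8,9}.
The 17 across and the 9 down share only 8, so B1 = 8.
The 9 across and the 17 down share only 8, so A2 = 8.
B2 = 9 − 8 = 1 completes the 9 across.
A1 = 17 − 8 = 9 completes the 17 across.

9 8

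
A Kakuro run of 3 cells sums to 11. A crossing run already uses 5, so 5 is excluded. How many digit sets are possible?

3 distinct digits from 1–9 sum between 6 and 24.
Dropping sets that contain 5.
Enumerating: {1,2,8}, {1,3,7}, {1,4,6}, {2,3,6}.

4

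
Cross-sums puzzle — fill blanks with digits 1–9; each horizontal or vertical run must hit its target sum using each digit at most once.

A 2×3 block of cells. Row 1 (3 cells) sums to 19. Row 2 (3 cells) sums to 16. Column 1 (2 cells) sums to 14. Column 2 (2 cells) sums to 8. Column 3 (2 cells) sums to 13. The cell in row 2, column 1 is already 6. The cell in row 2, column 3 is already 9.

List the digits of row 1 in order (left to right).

(1,1) = 14 − 6 = 8 completes the 14 down.
(1,3) = 13 − 9 = 4 completes the 13 down.
(2,2) = 16 − 15 = 1 completes the 16 across.
(1,2) = 19 − 12 = 7 completes the 19 across.

8, 7, 4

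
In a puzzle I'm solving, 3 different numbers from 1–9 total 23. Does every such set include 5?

No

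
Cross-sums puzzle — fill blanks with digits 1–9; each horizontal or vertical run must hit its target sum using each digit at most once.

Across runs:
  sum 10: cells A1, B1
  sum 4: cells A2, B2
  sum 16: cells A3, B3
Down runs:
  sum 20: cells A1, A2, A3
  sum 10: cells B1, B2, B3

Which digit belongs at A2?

3

4 in 2 cells must be {1,3}; 16 in 2 cells must be {7,9}.
The 4 across and the 20 down share only 3, so A2 = 3.
B2 = 4 − 3 = 1 completes the 4 across.
Given what's placed, A3 must be 9 to fit the 16 across and 20 down.
B3 = 16 − 9 = 7 completes the 16 across.
A1 = 20 − 12 = 8 completes the 20 down.
B1 = 10 − 8 = 2 completes the 10 across.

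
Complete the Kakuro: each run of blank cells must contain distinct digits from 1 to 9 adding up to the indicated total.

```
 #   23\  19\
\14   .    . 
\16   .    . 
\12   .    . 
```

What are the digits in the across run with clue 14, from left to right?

6 8

16 in 2 cells must be {7,9}; 23 in 3 cells must be {6,8,9}.
The 16 across and the 23 down share only 9, so R2C1 = 9.
R2C2 = 16 − 9 = 7 completes the 16 across.
Given what's placed, R3C1 must be 8 to fit the 12 across and 23 down.
R3C2 = 12 − 8 = 4 completes the 12 across.
R1C1 = 23 − 17 = 6 completes the 23 down.
R1C2 = 14 − 6 = 8 completes the 14 across.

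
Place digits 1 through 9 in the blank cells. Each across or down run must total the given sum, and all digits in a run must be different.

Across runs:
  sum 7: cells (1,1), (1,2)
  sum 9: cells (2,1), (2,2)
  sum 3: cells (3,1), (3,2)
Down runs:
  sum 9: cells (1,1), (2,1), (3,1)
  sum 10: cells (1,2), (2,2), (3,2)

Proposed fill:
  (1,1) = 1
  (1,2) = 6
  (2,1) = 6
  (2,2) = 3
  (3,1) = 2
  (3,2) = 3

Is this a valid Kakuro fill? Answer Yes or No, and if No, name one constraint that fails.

No — the down run (1,2)–(3,2) sums to 12, not 10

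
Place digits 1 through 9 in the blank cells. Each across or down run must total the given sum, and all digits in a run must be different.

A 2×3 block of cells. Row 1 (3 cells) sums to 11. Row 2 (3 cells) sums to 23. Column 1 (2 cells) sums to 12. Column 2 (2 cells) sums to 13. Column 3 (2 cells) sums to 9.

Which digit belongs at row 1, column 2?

23 in 3 cells must be {6,8,9}.
Nothing is forced directly, so branch on (2,1), whose candidates are 8 or 9. If (2,1) = 8: that forces (1,1) = 4, (2,3) = 6, after which (1,3) would have to be in {1,2,5,6} for the 11 across but in {3} for the 9 down — contradiction. So (2,1) = 9.
(1,1) = 12 − 9 = 3 completes the 12 down.
Nothing is forced directly, so branch on (2,2), whose candidates are 6 or 8. If (2,2) = 8: then (1,2) would have to be in {1,2,6,7} for the 11 across but in {5} for the 13 down — contradiction. So (2,2) = 6.
(1,2) = 13 − 6 = 7 completes the 13 down.
(1,3) = 11 − 10 = 1 completes the 11 across.
(2,3) = 23 − 15 = 8 completes the 23 across.

7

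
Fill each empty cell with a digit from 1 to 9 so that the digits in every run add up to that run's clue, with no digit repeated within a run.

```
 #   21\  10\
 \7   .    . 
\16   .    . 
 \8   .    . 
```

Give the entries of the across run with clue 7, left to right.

16 in 2 cells must be {7,9}.
The 16 across and the 10 down share only 7, so R2C2 = 7.
R2C1 = 16 − 7 = 9 completes the 16 across.
Nothing is forced directly, so branch on R1C1, whose candidates are 4 or 5. If R1C1 = 4: then R1C2 would have to be in {3} for the 7 across but in {1,2} for the 10 down — contradiction. So R1C1 = 5.
R1C2 = 7 − 5 = 2 completes the 7 across.
R3C1 = 21 − 14 = 7 completes the 21 down.
R3C2 = 8 − 7 = 1 completes the 8 across.

5 2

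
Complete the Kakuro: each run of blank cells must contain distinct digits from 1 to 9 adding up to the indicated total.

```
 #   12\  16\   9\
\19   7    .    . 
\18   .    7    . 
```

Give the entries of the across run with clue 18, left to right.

16 in 2 cells must be {7,9}.
R1C2 = 16 − 7 = 9 completes the 16 down.
R1C3 = 19 − 16 = 3 completes the 19 across.
R2C1 = 12 − 7 = 5 completes the 12 down.
R2C3 = 18 − 12 = 6 completes the 18 across.

5, 7, 6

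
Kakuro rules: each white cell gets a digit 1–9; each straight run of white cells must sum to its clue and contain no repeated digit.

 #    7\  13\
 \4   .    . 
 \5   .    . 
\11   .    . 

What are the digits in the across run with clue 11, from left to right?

2 9

4 in 2 cells must be {1,3}; 7 in 3 cells must be {1,2,4}.
The 4 across and the 7 down share only 1, so R1C1 = 1.
R1C2 = 4 − 1 = 3 completes the 4 across.
Nothing is forced directly, so branch on R2C1, whose candidates are 2 or 4. If R2C1 = 2: then R2C2 would have to be in {3} for the 5 across but in {1,2,4,6,8,9} for the 13 down — contradiction. So R2C1 = 4.
R2C2 = 5 − 4 = 1 completes the 5 across.
R3C1 = 7 − 5 = 2 completes the 7 down.
R3C2 = 11 − 2 = 9 completes the 11 across.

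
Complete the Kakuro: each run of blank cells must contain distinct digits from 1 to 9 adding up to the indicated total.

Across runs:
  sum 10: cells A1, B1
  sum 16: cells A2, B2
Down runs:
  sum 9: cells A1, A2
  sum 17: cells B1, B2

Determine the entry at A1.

16 in 2 cells must be {7,9}; 17 in 2 cells must be {8,9}.
The 16 across and the 9 down share only 7, so A2 = 7.
B2 = 16 − 7 = 9 completes the 16 across.
A1 = 9 − 7 = 2 completes the 9 down.
B1 = 10 − 2 = 8 completes the 10 across.

2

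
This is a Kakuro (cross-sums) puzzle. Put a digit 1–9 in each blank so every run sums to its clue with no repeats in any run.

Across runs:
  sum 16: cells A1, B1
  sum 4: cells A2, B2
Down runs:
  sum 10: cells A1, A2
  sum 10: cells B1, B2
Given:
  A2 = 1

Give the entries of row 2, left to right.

16 in 2 cells must be {7,9}; 4 in 2 cells must be {1,3}.
A1 = 10 − 1 = 9 completes the 10 down.
B1 = 16 − 9 = 7 completes the 16 across.
B2 = 4 − 1 = 3 completes the 4 across.

1 3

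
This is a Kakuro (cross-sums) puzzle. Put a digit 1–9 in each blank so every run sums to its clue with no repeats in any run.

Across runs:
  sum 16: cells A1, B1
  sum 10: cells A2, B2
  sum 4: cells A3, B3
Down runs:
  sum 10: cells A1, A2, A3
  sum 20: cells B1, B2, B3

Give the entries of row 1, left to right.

7 9

16 in 2 cells must be {7,9}; 4 in 2 cells must be {1,3}.
The 16 across and the 10 down share only 7, so A1 = 7.
B1 = 16 − 7 = 9 completes the 16 across.
Given what's placed, A3 must be 1 to fit the 4 across and 10 down.
B3 = 4 − 1 = 3 completes the 4 across.
A2 = 10 − 8 = 2 completes the 10 down.
B2 = 10 − 2 = 8 completes the 10 across.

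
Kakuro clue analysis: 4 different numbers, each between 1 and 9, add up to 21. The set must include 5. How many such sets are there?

4 distinct digits from 1–9 sum between 10 and 30.
Keeping only sets containing 5.
Enumerating: {1,5,6,9}, {1,5,7,8}, {2,5,6,8}, {3,4,5,9}, {3,5,6,7}.

5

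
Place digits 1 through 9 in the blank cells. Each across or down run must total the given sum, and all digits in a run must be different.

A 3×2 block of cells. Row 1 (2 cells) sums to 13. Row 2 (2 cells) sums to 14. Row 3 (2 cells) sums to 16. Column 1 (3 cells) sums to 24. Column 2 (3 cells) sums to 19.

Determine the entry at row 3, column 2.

9

16 in 2 cells must be {7,9}; 24 in 3 cells must be {7,8,9}.
Nothing is forced directly, so branch on (2,1), whose candidates are 8 or 9. If (2,1) = 9: that forces (2,2) = 5, (3,1) = 7, after which (3,2) would have to be in {9} for the 16 across but in {6,8} for the 19 down — contradiction. So (2,1) = 8.
(2,2) = 14 − 8 = 6 completes the 14 across.
Given what's placed, (3,2) must be 9 to fit the 16 across and 19 down.
(1,2) = 19 − 15 = 4 completes the 19 down.
(3,1) = 16 − 9 = 7 completes the 16 across.
(1,1) = 13 − 4 = 9 completes the 13 across.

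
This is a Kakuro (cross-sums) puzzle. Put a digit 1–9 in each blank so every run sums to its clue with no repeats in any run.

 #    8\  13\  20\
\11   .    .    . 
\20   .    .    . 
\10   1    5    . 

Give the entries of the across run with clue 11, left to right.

3, 1, 7

R3C3 = 10 − 6 = 4 completes the 10 across.
R1C3 = 7: the only remaining digit allowed by both the 11 across and the 20 down.
R2C3 = 20 − 11 = 9 completes the 20 down.
R1C1 = 3: the only remaining digit allowed by both the 11 across and the 8 down.
R1C2 = 11 − 10 = 1 completes the 11 across.
R2C1 = 8 − 4 = 4 completes the 8 down.
R2C2 = 20 − 13 = 7 completes the 20 across.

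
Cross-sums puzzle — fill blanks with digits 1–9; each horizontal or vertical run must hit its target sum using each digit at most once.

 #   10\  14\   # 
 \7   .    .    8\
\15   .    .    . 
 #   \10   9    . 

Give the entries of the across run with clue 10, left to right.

9, 1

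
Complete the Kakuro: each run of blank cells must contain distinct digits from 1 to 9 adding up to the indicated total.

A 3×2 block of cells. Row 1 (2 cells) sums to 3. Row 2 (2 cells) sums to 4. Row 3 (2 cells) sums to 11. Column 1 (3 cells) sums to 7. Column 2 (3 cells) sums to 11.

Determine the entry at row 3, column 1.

4

3 in 2 cells must be {1,2}; 4 in 2 cells must be {1,3}; 7 in 3 cells must be {1,2,4}.
The 4 across and the 7 down share only 1, so (2,1) = 1.
(2,2) = 4 − 1 = 3 completes the 4 across.
Given what's placed, (1,1) must be 2 to fit the 3 across and 7 down.
(1,2) = 3 − 2 = 1 completes the 3 across.
(3,1) = 7 − 3 = 4 completes the 7 down.
(3,2) = 11 − 4 = 7 completes the 11 across.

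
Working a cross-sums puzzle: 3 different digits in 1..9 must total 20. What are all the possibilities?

{3,8,9}; {4,7,9}; {5,6,9}; {5,7,8}

3 distinct digits from 1–9 sum between 6 and 24.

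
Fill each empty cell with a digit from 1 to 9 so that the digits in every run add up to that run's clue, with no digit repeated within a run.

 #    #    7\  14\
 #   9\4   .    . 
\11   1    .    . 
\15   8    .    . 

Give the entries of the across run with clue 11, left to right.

1 4 6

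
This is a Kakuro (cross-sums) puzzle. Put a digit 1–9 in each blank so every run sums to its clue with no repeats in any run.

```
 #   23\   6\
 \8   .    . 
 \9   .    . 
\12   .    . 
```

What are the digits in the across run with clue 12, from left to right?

9 3

23 in 3 cells must be {6,8,9}; 6 in 3 cells must be {1,2,3}.
The 8 across and the 23 down share only 6, so R1C1 = 6.
R1C2 = 8 − 6 = 2 completes the 8 across.
Given what's placed, R2C1 must be 8 to fit the 9 across and 23 down.
R2C2 = 9 − 8 = 1 completes the 9 across.
R3C1 = 23 − 14 = 9 completes the 23 down.
R3C2 = 12 − 9 = 3 completes the 12 across.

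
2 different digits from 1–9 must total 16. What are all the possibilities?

{7,9}

2 distinct digits from 1–9 sum between 3 and 17.
Only one set works: {7,9}.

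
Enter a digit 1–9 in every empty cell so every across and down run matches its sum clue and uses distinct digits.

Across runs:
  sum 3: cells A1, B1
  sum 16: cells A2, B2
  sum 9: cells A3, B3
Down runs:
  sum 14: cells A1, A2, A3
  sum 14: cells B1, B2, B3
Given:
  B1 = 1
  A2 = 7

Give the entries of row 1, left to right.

3 in 2 cells must be {1,2}; 16 in 2 cells must be {7,9}.
A1 = 3 − 1 = 2 completes the 3 across.
B2 = 16 − 7 = 9 completes the 16 across.
A3 = 14 − 9 = 5 completes the 14 down.
B3 = 9 − 5 = 4 completes the 9 across.

2 1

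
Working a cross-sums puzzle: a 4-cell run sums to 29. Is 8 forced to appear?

Yes

The only way to make 29 from 4 distinct digits is {5,7,8,9}, which contains 8.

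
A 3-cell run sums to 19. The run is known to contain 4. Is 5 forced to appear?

No

Counterexample: {4,6,9} sums to 19 under that restriction without using 5.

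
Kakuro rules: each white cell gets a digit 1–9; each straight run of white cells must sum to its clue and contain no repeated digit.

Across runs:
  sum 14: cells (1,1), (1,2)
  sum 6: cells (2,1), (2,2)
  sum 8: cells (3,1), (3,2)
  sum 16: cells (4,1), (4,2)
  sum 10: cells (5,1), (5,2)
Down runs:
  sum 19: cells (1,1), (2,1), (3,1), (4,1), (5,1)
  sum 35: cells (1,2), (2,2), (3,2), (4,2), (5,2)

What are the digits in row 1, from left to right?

6, 8

16 in 2 cells must be {7,9}; 35 in 5 cells must be {5,6,7,8,9}.
Only 5 fits (2,2) under both its across sum 6 and down sum 35.
(2,1) = 6 − 5 = 1 completes the 6 across.
Nothing is forced directly, so branch on (3,2), whose candidates are 6 or 7. If (3,2) = 7: then (3,1) would have to be in {1} for the 8 across but in {2,3,4,5,6,7,8,9} for the 19 down — contradiction. So (3,2) = 6.
(3,1) = 8 − 6 = 2 completes the 8 across.
No cell is forced outright now. (4,1) can only be 7 or 9 (the digits allowed by both its 16 across and its 19 down). If (4,1) = 9: then (1,1) would have to be in {5,6,8,9} for the 14 across but in {3,4} for the 19 down — contradiction. So (4,1) = 7.
(4,2) = 16 − 7 = 9 completes the 16 across.
Given what's placed, (1,2) must be 8 to fit the 14 across and 35 down.
(5,2) = 35 − 28 = 7 completes the 35 down.
(1,1) = 14 − 8 = 6 completes the 14 across.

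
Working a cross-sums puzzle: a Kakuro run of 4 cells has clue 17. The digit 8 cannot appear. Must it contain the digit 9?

No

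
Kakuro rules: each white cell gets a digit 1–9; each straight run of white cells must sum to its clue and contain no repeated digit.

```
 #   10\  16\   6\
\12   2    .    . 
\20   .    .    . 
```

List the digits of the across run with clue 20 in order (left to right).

8, 7, 5

16 in 2 cells must be {7,9}.
R2C1 = 10 − 2 = 8 completes the 10 down.
Given what's placed, R2C3 must be 5 to fit the 20 across and 6 down.
R1C3 = 6 − 5 = 1 completes the 6 down.
R2C2 = 20 − 13 = 7 completes the 20 across.
R1C2 = 12 − 3 = 9 completes the 12 across.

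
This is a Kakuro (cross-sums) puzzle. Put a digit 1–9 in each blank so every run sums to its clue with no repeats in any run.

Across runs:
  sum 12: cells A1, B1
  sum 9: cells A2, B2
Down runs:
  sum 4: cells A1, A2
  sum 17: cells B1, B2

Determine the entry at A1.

3

4 in 2 cells must be {1,3}; 17 in 2 cells must be {8,9}.
The 12 across and the 4 down share only 3, so A1 = 3.
B1 = 12 − 3 = 9 completes the 12 across.
A2 = 4 − 3 = 1 completes the 4 down.
B2 = 9 − 1 = 8 completes the 9 across.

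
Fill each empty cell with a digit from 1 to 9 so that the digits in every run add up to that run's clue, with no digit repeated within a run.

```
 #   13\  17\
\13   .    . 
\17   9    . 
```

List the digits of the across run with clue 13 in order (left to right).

4 9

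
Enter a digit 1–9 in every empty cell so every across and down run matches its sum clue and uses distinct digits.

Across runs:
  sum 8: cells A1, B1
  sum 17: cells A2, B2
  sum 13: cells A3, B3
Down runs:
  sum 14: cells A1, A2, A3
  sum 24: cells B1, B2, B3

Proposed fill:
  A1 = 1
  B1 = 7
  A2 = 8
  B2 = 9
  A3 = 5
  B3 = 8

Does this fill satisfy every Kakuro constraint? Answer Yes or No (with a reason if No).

Across: 1+7=8; 8+9=17; 5+8=13. Down: 1+8+5=14; 7+9+8=24. No digit repeats within any run.

Yes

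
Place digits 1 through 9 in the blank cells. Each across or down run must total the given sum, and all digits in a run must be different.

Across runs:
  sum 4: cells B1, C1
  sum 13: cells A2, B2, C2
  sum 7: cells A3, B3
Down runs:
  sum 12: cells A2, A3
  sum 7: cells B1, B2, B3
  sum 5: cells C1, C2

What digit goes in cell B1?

1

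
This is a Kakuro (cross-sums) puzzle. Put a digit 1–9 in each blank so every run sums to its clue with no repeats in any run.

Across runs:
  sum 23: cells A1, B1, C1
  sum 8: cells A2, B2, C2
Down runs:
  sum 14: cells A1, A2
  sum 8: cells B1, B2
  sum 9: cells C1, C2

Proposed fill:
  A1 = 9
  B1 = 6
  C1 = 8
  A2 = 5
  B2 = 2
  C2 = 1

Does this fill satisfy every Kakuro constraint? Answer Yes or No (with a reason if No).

Yes

Across: 9+6+8=23; 5+2+1=8. Down: 9+5=14; 6+2=8; 8+1=9. No digit repeats within any run.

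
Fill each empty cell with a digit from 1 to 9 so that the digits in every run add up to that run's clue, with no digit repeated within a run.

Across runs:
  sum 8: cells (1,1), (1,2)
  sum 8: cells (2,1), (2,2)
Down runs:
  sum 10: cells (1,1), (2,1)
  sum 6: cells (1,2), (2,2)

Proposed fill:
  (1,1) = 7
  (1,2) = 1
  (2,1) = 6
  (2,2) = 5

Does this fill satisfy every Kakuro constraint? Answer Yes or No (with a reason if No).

No — the down run (1,1)–(2,1) sums to 13, not 10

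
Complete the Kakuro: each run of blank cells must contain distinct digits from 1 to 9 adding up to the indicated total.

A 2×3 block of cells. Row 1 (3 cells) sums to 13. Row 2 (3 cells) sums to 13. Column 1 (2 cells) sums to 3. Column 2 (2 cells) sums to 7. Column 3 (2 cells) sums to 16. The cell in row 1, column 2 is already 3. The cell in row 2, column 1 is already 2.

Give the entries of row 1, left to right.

1 3 9

3 in 2 cells must be {1,2}; 16 in 2 cells must be {7,9}.
(1,1) = 3 − 2 = 1 completes the 3 down.
(1,3) = 13 − 4 = 9 completes the 13 across.
(2,2) = 7 − 3 = 4 completes the 7 down.
(2,3) = 13 − 6 = 7 completes the 13 across.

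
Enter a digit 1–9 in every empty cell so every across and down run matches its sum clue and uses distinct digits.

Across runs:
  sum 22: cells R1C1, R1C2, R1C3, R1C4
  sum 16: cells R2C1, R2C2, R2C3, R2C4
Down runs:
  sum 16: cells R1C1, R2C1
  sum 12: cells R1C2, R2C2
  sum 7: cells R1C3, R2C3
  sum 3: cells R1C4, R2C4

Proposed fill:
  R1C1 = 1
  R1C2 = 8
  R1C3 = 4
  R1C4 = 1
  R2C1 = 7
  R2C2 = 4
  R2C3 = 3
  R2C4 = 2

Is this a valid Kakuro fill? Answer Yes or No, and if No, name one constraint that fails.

No — the down run R1C1–R2C1 sums to 8, not 16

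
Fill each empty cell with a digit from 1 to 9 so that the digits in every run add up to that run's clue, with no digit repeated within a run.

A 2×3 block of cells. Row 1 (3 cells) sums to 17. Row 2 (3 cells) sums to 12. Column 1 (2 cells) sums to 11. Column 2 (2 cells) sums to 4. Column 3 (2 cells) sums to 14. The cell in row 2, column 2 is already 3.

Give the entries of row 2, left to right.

4 3 5

4 in 2 cells must be {1,3}.
(1,2) = 4 − 3 = 1 completes the 4 down.
Given what's placed, (1,3) must be 9 to fit the 17 across and 14 down.
(2,3) = 14 − 9 = 5 completes the 14 down.
(1,1) = 17 − 10 = 7 completes the 17 across.
(2,1) = 12 − 8 = 4 completes the 12 across.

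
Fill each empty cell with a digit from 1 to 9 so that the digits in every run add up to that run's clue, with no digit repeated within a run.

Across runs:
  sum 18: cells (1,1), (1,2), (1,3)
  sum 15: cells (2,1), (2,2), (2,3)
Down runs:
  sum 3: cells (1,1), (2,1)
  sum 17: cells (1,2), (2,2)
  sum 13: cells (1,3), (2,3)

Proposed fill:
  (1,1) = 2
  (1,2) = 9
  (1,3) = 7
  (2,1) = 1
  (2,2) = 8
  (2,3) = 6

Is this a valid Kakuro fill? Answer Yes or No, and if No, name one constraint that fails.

Across: 2+9+7=18; 1+8+6=15. Down: 2+1=3; 9+8=17; 7+6=13. No digit repeats within any run.

Yes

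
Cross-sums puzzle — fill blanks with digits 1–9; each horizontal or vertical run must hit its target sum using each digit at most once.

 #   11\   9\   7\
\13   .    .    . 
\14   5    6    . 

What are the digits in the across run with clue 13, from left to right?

6 3 4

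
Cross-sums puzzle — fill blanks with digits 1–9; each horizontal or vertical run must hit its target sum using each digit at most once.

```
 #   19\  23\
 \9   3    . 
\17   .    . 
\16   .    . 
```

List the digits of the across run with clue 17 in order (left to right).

9 8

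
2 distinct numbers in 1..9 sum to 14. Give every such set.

{5,9}; {6,8}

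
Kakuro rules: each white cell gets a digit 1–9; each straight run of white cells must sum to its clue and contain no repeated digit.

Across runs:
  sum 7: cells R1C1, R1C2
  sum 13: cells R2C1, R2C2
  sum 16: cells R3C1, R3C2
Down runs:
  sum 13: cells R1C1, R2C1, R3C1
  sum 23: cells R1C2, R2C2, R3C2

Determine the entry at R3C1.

16 in 2 cells must be {7,9}; 23 in 3 cells must be {6,8,9}.
The 7 across and the 23 down share only 6, so R1C2 = 6.
Given what's placed, R3C2 must be 9 to fit the 16 across and 23 down.
R1C1 = 7 − 6 = 1 completes the 7 across.
R2C2 = 23 − 15 = 8 completes the 23 down.
R3C1 = 16 − 9 = 7 completes the 16 across.
R2C1 = 13 − 8 = 5 completes the 13 across.

7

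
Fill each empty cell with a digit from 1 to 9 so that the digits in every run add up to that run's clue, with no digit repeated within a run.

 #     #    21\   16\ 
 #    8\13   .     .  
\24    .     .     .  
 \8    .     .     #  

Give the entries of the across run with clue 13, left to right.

6 7

24 in 3 cells must be {7,8,9}; 16 in 2 cells must be {7,9}.
The 24 across and the 8 down share only 7, so R2C1 = 7.
R2C3 = 9: the only remaining digit allowed by both the 24 across and the 16 down.
R3C1 = 8 − 7 = 1 completes the 8 down.
R3C2 = 8 − 1 = 7 completes the 8 across.
R1C3 = 16 − 9 = 7 completes the 16 down.
R2C2 = 24 − 16 = 8 completes the 24 across.
R1C2 = 13 − 7 = 6 completes the 13 across.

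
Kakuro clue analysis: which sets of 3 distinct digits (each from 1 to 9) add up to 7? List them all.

{1,2,4}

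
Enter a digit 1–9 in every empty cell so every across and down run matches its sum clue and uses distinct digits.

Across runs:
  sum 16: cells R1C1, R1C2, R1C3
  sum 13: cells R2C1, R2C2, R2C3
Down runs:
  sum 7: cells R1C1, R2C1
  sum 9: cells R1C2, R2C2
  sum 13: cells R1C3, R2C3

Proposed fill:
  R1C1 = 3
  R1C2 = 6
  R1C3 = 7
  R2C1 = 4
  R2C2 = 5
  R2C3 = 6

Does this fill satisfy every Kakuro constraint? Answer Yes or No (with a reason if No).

No — the down run R1C2–R2C2 sums to 11, not 9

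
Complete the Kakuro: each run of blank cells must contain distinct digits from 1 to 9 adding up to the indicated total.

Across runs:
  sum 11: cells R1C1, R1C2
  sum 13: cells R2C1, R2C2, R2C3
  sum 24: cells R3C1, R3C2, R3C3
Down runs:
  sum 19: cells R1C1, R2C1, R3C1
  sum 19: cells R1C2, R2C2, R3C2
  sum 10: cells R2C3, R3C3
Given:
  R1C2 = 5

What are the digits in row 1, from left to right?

6, 5

24 in 3 cells must be {7,8,9}.
R1C1 = 11 − 5 = 6 completes the 11 across.
R3C2 = 8: the only remaining digit allowed by both the 24 across and the 19 down.
R2C2 = 19 − 13 = 6 completes the 19 down.
Given what's placed, R3C1 must be 9 to fit the 24 across and 19 down.
R3C3 = 24 − 17 = 7 completes the 24 across.
R2C1 = 19 − 15 = 4 completes the 19 down.
R2C3 = 13 − 10 = 3 completes the 13 across.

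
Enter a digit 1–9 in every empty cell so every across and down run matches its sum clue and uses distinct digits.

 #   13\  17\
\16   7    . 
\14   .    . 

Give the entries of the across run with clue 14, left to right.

6 8

16 in 2 cells must be {7,9}; 17 in 2 cells must be {8,9}.
R1C2 = 16 − 7 = 9 completes the 16 across.
R2C1 = 13 − 7 = 6 completes the 13 down.
R2C2 = 14 − 6 = 8 completes the 14 across.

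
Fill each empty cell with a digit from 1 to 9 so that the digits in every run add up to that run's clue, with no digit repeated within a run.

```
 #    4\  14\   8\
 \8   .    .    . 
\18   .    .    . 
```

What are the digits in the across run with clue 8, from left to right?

4 in 2 cells must be {1,3}.
The 8 across and the 14 down share only 5, so R1C2 = 5.
R2C2 = 14 − 5 = 9 completes the 14 down.
Given what's placed, R1C1 must be 1 to fit the 8 across and 4 down.
R1C3 = 8 − 6 = 2 completes the 8 across.
R2C1 = 4 − 1 = 3 completes the 4 down.
R2C3 = 18 − 12 = 6 completes the 18 across.

1 5 2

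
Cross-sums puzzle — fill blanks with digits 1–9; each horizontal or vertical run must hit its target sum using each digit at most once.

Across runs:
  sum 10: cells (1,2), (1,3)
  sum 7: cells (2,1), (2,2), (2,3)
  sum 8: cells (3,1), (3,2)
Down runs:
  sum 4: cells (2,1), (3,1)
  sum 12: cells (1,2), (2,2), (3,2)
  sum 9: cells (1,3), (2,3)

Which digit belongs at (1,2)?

3

7 in 3 cells must be {1,2,4}; 4 in 2 cells must be {1,3}.
The 7 across and the 4 down share only 1, so (2,1) = 1.
(3,1) = 4 − 1 = 3 completes the 4 down.
(3,2) = 8 − 3 = 5 completes the 8 across.
(2,2) = 4: the only remaining digit allowed by both the 7 across and the 12 down.
(2,3) = 7 − 5 = 2 completes the 7 across.
(1,2) = 12 − 9 = 3 completes the 12 down.
(1,3) = 10 − 3 = 7 completes the 10 across.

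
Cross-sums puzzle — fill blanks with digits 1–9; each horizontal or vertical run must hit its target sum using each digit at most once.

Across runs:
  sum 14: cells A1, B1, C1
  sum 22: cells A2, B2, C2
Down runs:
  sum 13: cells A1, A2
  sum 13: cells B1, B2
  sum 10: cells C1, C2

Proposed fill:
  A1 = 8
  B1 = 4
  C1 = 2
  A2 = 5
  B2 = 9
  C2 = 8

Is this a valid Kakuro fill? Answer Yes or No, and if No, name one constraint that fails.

Yes

Across: 8+4+2=14; 5+9+8=22. Down: 8+5=13; 4+9=13; 2+8=10. No digit repeats within any run.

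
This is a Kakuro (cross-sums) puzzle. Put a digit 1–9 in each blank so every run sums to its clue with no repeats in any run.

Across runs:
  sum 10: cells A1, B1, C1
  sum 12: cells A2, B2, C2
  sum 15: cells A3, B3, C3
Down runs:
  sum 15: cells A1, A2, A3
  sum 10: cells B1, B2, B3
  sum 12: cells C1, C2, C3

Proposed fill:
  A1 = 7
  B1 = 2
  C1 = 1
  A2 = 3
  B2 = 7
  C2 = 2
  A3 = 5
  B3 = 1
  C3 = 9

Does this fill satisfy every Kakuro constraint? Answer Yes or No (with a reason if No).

Across: 7+2+1=10; 3+7+2=12; 5+1+9=15. Down: 7+3+5=15; 2+7+1=10; 1+2+9=12. No digit repeats within any run.

Yes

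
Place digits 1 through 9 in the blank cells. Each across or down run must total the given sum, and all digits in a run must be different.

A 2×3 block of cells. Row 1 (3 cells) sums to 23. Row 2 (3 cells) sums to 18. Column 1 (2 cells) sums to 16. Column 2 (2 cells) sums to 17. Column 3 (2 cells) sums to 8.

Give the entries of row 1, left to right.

9 8 6

23 in 3 cells must be {6,8,9}; 16 in 2 cells must be {7,9}; 17 in 2 cells must be {8,9}.
The 23 across and the 16 down share only 9, so (1,1) = 9.
Given what's placed, (1,2) must be 8 to fit the 23 across and 17 down.
(1,3) = 23 − 17 = 6 completes the 23 across.
(2,1) = 16 − 9 = 7 completes the 16 down.
(2,2) = 17 − 8 = 9 completes the 17 down.
(2,3) = 18 − 16 = 2 completes the 18 across.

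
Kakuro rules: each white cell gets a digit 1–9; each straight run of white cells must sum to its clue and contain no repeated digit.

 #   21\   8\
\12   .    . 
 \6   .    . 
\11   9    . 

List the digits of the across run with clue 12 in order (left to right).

7, 5

R3C2 = 11 − 9 = 2 completes the 11 across.
R1C2 = 5: the only remaining digit allowed by both the 12 across and the 8 down.
R2C2 = 8 − 7 = 1 completes the 8 down.
R1C1 = 12 − 5 = 7 completes the 12 across.
R2C1 = 6 − 1 = 5 completes the 6 across.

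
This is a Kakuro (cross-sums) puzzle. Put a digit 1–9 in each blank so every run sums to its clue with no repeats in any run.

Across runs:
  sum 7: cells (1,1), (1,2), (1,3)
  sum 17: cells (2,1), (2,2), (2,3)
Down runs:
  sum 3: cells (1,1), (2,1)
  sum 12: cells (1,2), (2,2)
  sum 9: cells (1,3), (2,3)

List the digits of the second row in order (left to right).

2 8 7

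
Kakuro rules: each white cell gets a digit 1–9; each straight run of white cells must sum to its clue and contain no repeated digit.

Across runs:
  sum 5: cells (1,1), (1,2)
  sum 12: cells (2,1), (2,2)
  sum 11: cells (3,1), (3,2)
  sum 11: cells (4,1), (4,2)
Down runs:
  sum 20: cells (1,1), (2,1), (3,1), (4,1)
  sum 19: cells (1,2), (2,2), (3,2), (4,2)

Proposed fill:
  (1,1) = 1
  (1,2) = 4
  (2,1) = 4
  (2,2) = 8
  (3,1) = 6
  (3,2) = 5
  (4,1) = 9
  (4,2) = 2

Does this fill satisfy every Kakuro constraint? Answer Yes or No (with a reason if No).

Across: 1+4=5; 4+8=12; 6+5=11; 9+2=11. Down: 1+4+6+9=20; 4+8+5+2=19. No digit repeats within any run.

Yes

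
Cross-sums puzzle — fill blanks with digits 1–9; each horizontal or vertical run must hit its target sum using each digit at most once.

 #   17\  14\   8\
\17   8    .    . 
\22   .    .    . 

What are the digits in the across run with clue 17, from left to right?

8, 6, 3

17 in 2 cells must be {8,9}.
R2C1 = 17 − 8 = 9 completes the 17 down.
No cell is forced outright now. R1C2 can only be 5 or 6 (the digits allowed by both its 17 across and its 14 down). If R1C2 = 5: then R1C3 would have to be in {4} for the 17 across but in {1,2,3,5,6,7} for the 8 down — contradiction. So R1C2 = 6.
R1C3 = 17 − 14 = 3 completes the 17 across.
R2C2 = 14 − 6 = 8 completes the 14 down.
R2C3 = 22 − 17 = 5 completes the 22 across.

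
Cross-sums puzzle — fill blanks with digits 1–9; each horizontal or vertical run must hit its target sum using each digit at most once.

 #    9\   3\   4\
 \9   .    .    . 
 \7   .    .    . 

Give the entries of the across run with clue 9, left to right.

7 in 3 cells must be {1,2,4}; 3 in 2 cells must be {1,2}; 4 in 2 cells must be {1,3}.
The 7 across and the 4 down share only 1, so R2C3 = 1.
R1C3 = 4 − 1 = 3 completes the 4 down.
Given what's placed, R2C2 must be 2 to fit the 7 across and 3 down.
R1C2 = 3 − 2 = 1 completes the 3 down.
R2C1 = 7 − 3 = 4 completes the 7 across.
R1C1 = 9 − 4 = 5 completes the 9 across.

5, 1, 3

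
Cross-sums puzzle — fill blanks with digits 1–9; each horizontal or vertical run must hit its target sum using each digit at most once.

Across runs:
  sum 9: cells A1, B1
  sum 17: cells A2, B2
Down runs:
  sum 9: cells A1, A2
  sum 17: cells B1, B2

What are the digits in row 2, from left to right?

8, 9

17 in 2 cells must be {8,9}.
The 9 across and the 17 down share only 8, so B1 = 8.
The 17 across and the 9 down share only 8, so A2 = 8.
B2 = 17 − 8 = 9 completes the 17 across.
A1 = 9 − 8 = 1 completes the 9 across.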